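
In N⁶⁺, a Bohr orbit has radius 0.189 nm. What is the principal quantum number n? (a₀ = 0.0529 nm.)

r_n = n²a₀/Z ⇒ n² = rZ/a₀ = 0.189 × 7 / 0.0529 ≈ 25.01
n = 5

5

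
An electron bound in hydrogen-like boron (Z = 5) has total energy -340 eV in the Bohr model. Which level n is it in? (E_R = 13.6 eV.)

1

E_n = −E_R Z²/n² ⇒ n² = E_R Z²/(−E_n) = 13.6 × 5² / 340 ≈ 1.00
n = 1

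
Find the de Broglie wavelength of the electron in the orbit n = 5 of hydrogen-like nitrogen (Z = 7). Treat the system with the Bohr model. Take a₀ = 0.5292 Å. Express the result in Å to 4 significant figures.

The Bohr quantisation condition is nλ = 2πr_n.
r_n = n²a₀/Z = 1.890 Å
λ = 2πr_n/n = 2π·1.890/5 = 2.375 Å

2.375 Å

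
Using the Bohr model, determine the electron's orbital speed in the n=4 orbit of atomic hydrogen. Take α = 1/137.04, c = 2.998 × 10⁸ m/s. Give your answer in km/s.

546.9 km/s

v_n = Zαc/n = 1 × 0.007297 × 2.998 × 10⁸ / 4
    = 546.9 km/s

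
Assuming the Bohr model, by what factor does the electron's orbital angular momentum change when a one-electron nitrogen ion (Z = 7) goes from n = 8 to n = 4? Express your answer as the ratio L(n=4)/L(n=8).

1/2

L = nℏ depends only on n, so L ∝ n.
L(n=4)/L(n=8) = (4/8)^1 = 1/2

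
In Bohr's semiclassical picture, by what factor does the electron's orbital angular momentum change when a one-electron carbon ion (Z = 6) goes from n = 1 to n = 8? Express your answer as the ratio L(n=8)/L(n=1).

8

L = nℏ depends only on n, so L ∝ n.
L(n=8)/L(n=1) = (8/1)^1 = 8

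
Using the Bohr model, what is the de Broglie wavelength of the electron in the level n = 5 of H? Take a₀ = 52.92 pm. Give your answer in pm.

1663 pm

The Bohr quantisation condition is nλ = 2πr_n.
r_n = n²a₀/Z = 1323 pm
λ = 2πr_n/n = 2π·1323/5 = 1663 pm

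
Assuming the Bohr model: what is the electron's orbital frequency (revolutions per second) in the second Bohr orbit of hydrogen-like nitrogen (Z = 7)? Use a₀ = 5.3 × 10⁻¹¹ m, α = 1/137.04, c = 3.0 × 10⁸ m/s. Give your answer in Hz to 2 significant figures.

r = n²a₀/Z = 3.0 × 10⁻¹¹ m, v = Zαc/n = 7.7 × 10⁶ m/s
f = v/(2πr) = 4.0 × 10¹⁶ Hz

4.0 × 10¹⁶ Hz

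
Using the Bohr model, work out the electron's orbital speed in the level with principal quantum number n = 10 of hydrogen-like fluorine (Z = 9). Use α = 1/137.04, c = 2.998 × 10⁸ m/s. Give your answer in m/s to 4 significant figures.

1.969 × 10⁶ m/s

v_n = Zαc/n = 9 × 0.007297 × 2.998 × 10⁸ / 10
    = 1.969 × 10⁶ m/s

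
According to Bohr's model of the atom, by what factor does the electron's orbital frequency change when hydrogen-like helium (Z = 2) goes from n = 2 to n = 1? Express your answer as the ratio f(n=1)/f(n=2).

f ∝ Z^2 · n^-3; with Z fixed, f ∝ n^-3.
f(n=1)/f(n=2) = (1/2)^-3 = 8

8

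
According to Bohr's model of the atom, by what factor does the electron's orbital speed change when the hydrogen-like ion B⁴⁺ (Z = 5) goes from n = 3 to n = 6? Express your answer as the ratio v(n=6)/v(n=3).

1/2

v ∝ Z^1 · n^-1; with Z fixed, v ∝ n^-1.
v(n=6)/v(n=3) = (6/3)^-1 = 1/2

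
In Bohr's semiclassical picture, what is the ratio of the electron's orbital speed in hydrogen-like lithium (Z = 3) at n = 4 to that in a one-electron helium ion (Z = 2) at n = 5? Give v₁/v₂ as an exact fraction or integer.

15/8

v ∝ Z^1 · n^-1
v₁/v₂ = (3/2)^1 · (4/5)^-1 = 15/8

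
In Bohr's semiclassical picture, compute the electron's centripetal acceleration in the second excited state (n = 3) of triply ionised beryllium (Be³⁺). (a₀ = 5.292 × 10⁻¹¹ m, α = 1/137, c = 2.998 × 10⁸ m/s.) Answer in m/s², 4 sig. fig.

r = n²a₀/Z = 1.191 × 10⁻¹⁰ m, v = Zαc/n = 2.918 × 10⁶ m/s
a = v²/r = (2.918 × 10⁶)² / 1.191 × 10⁻¹⁰ = 7.150 × 10²² m/s²

7.150 × 10²² m/s²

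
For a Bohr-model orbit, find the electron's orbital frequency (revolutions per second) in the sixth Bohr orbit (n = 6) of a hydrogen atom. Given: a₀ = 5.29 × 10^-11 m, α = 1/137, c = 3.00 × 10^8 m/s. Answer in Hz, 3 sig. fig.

r = n²a₀/Z = 1.90 × 10^-9 m, v = Zαc/n = 3.65 × 10^5 m/s
f = v/(2πr) = 3.05 × 10^13 Hz

3.05 × 10^13 Hz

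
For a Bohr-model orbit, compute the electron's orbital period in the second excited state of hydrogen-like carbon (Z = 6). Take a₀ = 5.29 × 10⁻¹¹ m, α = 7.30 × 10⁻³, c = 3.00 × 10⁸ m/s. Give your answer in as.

114 as

r = n²a₀/Z = 3²·5.29 × 10⁻¹¹/6 = 7.94 × 10⁻¹¹ m
v = Zαc/n = 6·0.00730·3.00 × 10⁸/3 = 4.38 × 10⁶ m/s
T = 2πr/v = 1.14 × 10⁻¹⁶ s = 114 as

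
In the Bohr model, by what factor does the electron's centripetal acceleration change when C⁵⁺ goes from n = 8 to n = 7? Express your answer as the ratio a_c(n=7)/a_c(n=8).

a_c ∝ Z^3 · n^-4; with Z fixed, a_c ∝ n^-4.
a_c(n=7)/a_c(n=8) = (7/8)^-4 = 4096/2401

4096/2401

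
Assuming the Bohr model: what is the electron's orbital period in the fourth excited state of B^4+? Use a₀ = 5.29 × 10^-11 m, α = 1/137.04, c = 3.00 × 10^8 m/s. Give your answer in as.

r = n²a₀/Z = 5²·5.29 × 10^-11/5 = 2.64 × 10^-10 m
v = Zαc/n = 5·0.00730·3.00 × 10^8/5 = 2.19 × 10^6 m/s
T = 2πr/v = 7.59 × 10^-16 s = 759 as

759 as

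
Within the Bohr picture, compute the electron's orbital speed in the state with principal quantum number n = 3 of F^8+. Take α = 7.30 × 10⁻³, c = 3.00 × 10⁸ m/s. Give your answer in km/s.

6570 km/s

v_n = Zαc/n = 9 × 0.00730 × 3.00 × 10⁸ / 3
    = 6570 km/s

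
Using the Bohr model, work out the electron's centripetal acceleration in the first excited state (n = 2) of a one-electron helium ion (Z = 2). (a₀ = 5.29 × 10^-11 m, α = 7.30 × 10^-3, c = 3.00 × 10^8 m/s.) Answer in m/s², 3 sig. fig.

r = n²a₀/Z = 1.06 × 10^-10 m, v = Zαc/n = 2.19 × 10^6 m/s
a = v²/r = (2.19 × 10^6)² / 1.06 × 10^-10 = 4.53 × 10^22 m/s²

4.53 × 10^22 m/s²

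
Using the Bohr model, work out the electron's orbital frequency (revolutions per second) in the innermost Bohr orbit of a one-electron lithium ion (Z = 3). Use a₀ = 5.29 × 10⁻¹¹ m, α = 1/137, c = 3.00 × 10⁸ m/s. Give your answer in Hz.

5.93 × 10¹⁶ Hz

r = n²a₀/Z = 1.76 × 10⁻¹¹ m, v = Zαc/n = 6.57 × 10⁶ m/s
f = v/(2πr) = 5.93 × 10¹⁶ Hz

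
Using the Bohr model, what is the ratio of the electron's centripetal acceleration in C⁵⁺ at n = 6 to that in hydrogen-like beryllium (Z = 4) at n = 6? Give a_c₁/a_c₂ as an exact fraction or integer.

a_c ∝ Z^3 · n^-4
a_c₁/a_c₂ = (6/4)^3 · (6/6)^-4 = 27/8

27/8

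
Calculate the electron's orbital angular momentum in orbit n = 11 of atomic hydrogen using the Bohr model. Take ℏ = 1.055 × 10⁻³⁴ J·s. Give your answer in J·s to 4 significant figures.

L_n = nℏ = 11 × 1.055 × 10⁻³⁴ = 1.160 × 10⁻³³ J·s

1.160 × 10⁻³³ J·s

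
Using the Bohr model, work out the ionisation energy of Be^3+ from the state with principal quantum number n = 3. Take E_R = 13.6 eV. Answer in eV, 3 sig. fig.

24.2 eV

E_n = −E_R·Z²/n² = −13.6 × 4²/3² eV = -24.2 eV
Ionisation energy = −E_n = 24.2 eV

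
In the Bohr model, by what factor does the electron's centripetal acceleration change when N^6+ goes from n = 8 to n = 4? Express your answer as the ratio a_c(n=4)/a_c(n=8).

a_c ∝ Z^3 · n^-4; with Z fixed, a_c ∝ n^-4.
a_c(n=4)/a_c(n=8) = (4/8)^-4 = 16

16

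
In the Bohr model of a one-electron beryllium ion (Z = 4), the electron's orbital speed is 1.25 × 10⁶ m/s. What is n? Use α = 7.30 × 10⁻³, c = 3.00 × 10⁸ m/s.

7

v_n = Zαc/n ⇒ n = Zαc/v = 4 × 0.00730 × 3.00 × 10⁸ / 1.25 × 10⁶ ≈ 7.01
n = 7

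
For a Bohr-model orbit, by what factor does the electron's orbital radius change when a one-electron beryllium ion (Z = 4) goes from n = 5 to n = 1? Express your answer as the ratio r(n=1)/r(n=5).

1/25

r ∝ Z^-1 · n^2; with Z fixed, r ∝ n^2.
r(n=1)/r(n=5) = (1/5)^2 = 1/25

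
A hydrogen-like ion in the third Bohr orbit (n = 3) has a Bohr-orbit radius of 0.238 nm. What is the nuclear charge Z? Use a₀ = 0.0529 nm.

2

r_n = n²a₀/Z ⇒ Z = n²a₀/r = 3² × 0.0529 / 0.238 ≈ 2.00
Z = 2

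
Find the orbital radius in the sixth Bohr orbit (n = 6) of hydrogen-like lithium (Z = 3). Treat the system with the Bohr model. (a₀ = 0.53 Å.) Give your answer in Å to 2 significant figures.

6.4 Å

r_n = n²a₀/Z = 6² × 0.53 / 3
    = 36 × 0.53 / 3 = 6.4 Å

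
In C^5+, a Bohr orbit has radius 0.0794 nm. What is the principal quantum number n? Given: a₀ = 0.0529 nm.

r_n = n²a₀/Z ⇒ n² = rZ/a₀ = 0.0794 × 6 / 0.0529 ≈ 9.01
n = 3

3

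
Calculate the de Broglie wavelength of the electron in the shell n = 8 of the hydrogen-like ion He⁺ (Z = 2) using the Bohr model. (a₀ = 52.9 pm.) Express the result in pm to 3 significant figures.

The Bohr quantisation condition is nλ = 2πr_n.
r_n = n²a₀/Z = 1690 pm
λ = 2πr_n/n = 2π·1690/8 = 1330 pm

1330 pm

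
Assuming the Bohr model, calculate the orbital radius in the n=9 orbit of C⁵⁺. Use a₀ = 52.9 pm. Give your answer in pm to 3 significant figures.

714 pm

r_n = n²a₀/Z = 9² × 52.9 / 6
    = 81 × 52.9 / 6 = 714 pm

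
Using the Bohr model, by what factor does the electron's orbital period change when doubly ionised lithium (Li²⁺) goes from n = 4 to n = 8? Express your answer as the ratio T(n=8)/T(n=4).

8

T ∝ Z^-2 · n^3; with Z fixed, T ∝ n^3.
T(n=8)/T(n=4) = (8/4)^3 = 8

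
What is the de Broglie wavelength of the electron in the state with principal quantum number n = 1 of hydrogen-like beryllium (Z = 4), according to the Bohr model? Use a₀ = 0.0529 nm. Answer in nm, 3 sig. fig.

0.0831 nm

The Bohr quantisation condition is nλ = 2πr_n.
r_n = n²a₀/Z = 0.0132 nm
λ = 2πr_n/n = 2π·0.0132/1 = 0.0831 nm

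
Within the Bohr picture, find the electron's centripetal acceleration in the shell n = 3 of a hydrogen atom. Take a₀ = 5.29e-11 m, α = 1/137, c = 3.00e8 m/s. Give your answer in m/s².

r = n²a₀/Z = 4.76e-10 m, v = Zαc/n = 7.30e5 m/s
a = v²/r = (7.30e5)² / 4.76e-10 = 1.12e21 m/s²

1.12e21 m/s²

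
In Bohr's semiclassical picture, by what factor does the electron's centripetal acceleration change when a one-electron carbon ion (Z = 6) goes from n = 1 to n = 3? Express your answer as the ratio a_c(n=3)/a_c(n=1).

a_c ∝ Z^3 · n^-4; with Z fixed, a_c ∝ n^-4.
a_c(n=3)/a_c(n=1) = (3/1)^-4 = 1/81

1/81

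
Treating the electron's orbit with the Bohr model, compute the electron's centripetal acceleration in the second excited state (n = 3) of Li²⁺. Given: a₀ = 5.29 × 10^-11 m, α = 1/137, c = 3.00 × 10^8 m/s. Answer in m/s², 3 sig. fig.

r = n²a₀/Z = 1.59 × 10^-10 m, v = Zαc/n = 2.19 × 10^6 m/s
a = v²/r = (2.19 × 10^6)² / 1.59 × 10^-10 = 3.02 × 10^22 m/s²

3.02 × 10^22 m/s²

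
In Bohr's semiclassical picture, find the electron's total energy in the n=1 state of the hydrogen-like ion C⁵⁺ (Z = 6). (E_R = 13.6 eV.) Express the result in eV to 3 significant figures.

-490 eV

E_n = −E_R·Z²/n² = −13.6 × 6²/1² = -490 eV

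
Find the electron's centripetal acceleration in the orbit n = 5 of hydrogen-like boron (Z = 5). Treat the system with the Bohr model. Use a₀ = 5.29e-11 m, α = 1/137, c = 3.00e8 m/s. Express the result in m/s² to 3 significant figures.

1.81e22 m/s²

r = n²a₀/Z = 2.64e-10 m, v = Zαc/n = 2.19e6 m/s
a = v²/r = (2.19e6)² / 2.64e-10 = 1.81e22 m/s²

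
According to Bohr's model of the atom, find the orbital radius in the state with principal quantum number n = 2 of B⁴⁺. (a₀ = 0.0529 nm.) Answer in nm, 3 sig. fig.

0.0423 nm

r_n = n²a₀/Z = 2² × 0.0529 / 5
    = 4 × 0.0529 / 5 = 0.0423 nm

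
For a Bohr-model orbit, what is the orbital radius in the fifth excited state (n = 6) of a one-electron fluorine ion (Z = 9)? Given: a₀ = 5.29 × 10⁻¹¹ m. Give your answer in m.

r_n = n²a₀/Z = 6² × 5.29 × 10⁻¹¹ / 9
    = 36 × 5.29 × 10⁻¹¹ / 9 = 2.12 × 10⁻¹⁰ m

2.12 × 10⁻¹⁰ m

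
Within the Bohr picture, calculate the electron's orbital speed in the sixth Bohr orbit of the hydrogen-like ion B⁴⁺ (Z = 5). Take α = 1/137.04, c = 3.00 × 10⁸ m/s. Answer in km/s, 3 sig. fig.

v_n = Zαc/n = 5 × 0.00730 × 3.00 × 10⁸ / 6
    = 1820 km/s

1820 km/s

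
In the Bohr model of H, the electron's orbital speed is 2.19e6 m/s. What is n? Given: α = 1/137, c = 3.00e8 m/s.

v_n = Zαc/n ⇒ n = Zαc/v = 1 × 0.00730 × 3.00e8 / 2.19e6 ≈ 1.00
n = 1

1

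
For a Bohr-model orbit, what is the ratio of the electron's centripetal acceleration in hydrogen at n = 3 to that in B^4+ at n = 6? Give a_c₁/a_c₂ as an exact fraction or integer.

a_c ∝ Z^3 · n^-4
a_c₁/a_c₂ = (1/5)^3 · (3/6)^-4 = 16/125

16/125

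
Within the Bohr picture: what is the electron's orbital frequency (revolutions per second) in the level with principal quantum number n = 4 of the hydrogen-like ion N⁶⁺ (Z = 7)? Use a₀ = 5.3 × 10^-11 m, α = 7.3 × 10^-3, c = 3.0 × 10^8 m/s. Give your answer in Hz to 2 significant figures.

5.0 × 10^15 Hz

r = n²a₀/Z = 1.2 × 10^-10 m, v = Zαc/n = 3.8 × 10^6 m/s
f = v/(2πr) = 5.0 × 10^15 Hz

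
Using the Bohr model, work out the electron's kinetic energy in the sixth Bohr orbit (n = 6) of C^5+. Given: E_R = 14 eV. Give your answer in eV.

For a Coulomb orbit the virial theorem gives K = −E_n.
E_n = −E_R·Z²/n², so K = E_R·Z²/n² = 14 × 6²/6² = 14 eV

14 eV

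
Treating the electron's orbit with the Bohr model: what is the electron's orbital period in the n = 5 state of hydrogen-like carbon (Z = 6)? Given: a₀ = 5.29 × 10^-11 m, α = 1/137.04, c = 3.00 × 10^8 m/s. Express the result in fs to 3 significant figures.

0.527 fs

r = n²a₀/Z = 5²·5.29 × 10^-11/6 = 2.20 × 10^-10 m
v = Zαc/n = 6·0.00730·3.00 × 10^8/5 = 2.63 × 10^6 m/s
T = 2πr/v = 5.27 × 10^-16 s = 0.527 fs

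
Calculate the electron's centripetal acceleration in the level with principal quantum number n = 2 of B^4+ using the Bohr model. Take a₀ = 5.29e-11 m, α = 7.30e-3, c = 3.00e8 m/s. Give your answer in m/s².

r = n²a₀/Z = 4.23e-11 m, v = Zαc/n = 5.47e6 m/s
a = v²/r = (5.47e6)² / 4.23e-11 = 7.08e23 m/s²

7.08e23 m/s²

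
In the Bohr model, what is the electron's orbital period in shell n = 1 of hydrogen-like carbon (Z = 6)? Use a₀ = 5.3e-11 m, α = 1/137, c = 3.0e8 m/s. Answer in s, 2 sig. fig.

4.2e-18 s

r = n²a₀/Z = 1²·5.3e-11/6 = 8.8e-12 m
v = Zαc/n = 6·0.0073·3.0e8/1 = 1.3e7 m/s
T = 2πr/v = 4.2e-18 s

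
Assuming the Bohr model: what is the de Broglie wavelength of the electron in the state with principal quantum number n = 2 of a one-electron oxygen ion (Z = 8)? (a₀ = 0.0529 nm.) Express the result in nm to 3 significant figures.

0.0831 nm

The Bohr quantisation condition is nλ = 2πr_n.
r_n = n²a₀/Z = 0.0265 nm
λ = 2πr_n/n = 2π·0.0265/2 = 0.0831 nm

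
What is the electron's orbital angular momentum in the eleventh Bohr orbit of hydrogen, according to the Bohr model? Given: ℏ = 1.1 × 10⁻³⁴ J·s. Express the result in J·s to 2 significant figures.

1.2 × 10⁻³³ J·s

L_n = nℏ = 11 × 1.1 × 10⁻³⁴ = 1.2 × 10⁻³³ J·s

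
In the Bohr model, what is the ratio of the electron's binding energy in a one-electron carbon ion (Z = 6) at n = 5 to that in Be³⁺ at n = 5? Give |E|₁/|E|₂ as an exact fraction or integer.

|E| ∝ Z^2 · n^-2
|E|₁/|E|₂ = (6/4)^2 · (5/5)^-2 = 9/4

9/4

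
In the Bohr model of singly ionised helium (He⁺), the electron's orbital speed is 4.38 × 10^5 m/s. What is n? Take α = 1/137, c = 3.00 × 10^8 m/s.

10

v_n = Zαc/n ⇒ n = Zαc/v = 2 × 0.00730 × 3.00 × 10^8 / 4.38 × 10^5 ≈ 10.00
n = 10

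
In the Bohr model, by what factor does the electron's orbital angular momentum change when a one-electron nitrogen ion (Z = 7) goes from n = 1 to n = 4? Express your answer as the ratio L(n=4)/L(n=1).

L = nℏ depends only on n, so L ∝ n.
L(n=4)/L(n=1) = (4/1)^1 = 4

4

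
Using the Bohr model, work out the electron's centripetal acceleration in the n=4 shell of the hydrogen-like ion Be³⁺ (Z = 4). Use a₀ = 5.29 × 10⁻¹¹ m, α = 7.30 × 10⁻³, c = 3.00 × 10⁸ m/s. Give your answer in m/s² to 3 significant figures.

2.27 × 10²² m/s²

r = n²a₀/Z = 2.12 × 10⁻¹⁰ m, v = Zαc/n = 2.19 × 10⁶ m/s
a = v²/r = (2.19 × 10⁶)² / 2.12 × 10⁻¹⁰ = 2.27 × 10²² m/s²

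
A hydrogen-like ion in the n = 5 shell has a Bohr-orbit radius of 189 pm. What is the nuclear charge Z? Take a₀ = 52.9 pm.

7

r_n = n²a₀/Z ⇒ Z = n²a₀/r = 5² × 52.9 / 189 ≈ 7.00
Z = 7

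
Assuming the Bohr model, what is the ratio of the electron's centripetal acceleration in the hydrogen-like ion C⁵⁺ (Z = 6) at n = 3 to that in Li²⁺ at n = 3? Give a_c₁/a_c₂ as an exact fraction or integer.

8

a_c ∝ Z^3 · n^-4
a_c₁/a_c₂ = (6/3)^3 · (3/3)^-4 = 8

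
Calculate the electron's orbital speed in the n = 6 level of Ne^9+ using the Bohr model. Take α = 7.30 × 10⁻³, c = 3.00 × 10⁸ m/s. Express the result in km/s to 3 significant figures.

v_n = Zαc/n = 10 × 0.00730 × 3.00 × 10⁸ / 6
    = 3650 km/s

3650 km/s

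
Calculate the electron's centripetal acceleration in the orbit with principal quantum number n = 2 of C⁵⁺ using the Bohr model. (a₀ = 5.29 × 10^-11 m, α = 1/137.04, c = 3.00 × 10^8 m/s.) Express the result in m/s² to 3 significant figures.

r = n²a₀/Z = 3.53 × 10^-11 m, v = Zαc/n = 6.57 × 10^6 m/s
a = v²/r = (6.57 × 10^6)² / 3.53 × 10^-11 = 1.22 × 10^24 m/s²

1.22 × 10^24 m/s²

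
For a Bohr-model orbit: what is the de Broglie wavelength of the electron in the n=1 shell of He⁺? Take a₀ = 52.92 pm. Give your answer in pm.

166.3 pm

The Bohr quantisation condition is nλ = 2πr_n.
r_n = n²a₀/Z = 26.46 pm
λ = 2πr_n/n = 2π·26.46/1 = 166.3 pm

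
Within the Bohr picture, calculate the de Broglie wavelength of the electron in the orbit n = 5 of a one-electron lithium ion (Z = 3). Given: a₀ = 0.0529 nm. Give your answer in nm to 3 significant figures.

The Bohr quantisation condition is nλ = 2πr_n.
r_n = n²a₀/Z = 0.441 nm
λ = 2πr_n/n = 2π·0.441/5 = 0.554 nm

0.554 nm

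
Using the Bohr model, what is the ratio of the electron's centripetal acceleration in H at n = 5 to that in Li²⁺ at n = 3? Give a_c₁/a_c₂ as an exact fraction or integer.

a_c ∝ Z^3 · n^-4
a_c₁/a_c₂ = (1/3)^3 · (5/3)^-4 = 3/625

3/625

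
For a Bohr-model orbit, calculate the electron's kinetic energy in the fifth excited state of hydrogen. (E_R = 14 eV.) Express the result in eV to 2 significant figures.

For a Coulomb orbit the virial theorem gives K = −E_n.
E_n = −E_R·Z²/n², so K = E_R·Z²/n² = 14 × 1²/6² = 0.39 eV

0.39 eV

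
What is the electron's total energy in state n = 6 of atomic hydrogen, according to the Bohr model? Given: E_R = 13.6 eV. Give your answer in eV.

-0.378 eV

E_n = −E_R·Z²/n² = −13.6 × 1²/6² = -0.378 eV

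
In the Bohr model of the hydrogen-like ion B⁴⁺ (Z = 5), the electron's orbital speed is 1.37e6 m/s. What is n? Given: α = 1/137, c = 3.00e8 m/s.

8

v_n = Zαc/n ⇒ n = Zαc/v = 5 × 0.00730 × 3.00e8 / 1.37e6 ≈ 7.99
n = 8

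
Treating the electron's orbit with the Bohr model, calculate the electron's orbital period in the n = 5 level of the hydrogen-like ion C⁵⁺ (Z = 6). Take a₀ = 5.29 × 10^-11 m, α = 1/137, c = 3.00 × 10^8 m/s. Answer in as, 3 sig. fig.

527 as

r = n²a₀/Z = 5²·5.29 × 10^-11/6 = 2.20 × 10^-10 m
v = Zαc/n = 6·0.00730·3.00 × 10^8/5 = 2.63 × 10^6 m/s
T = 2πr/v = 5.27 × 10^-16 s = 527 as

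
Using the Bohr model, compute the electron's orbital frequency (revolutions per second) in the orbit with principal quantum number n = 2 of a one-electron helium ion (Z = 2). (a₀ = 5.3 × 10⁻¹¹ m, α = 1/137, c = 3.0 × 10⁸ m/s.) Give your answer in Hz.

r = n²a₀/Z = 1.1 × 10⁻¹⁰ m, v = Zαc/n = 2.2 × 10⁶ m/s
f = v/(2πr) = 3.3 × 10¹⁵ Hz

3.3 × 10¹⁵ Hz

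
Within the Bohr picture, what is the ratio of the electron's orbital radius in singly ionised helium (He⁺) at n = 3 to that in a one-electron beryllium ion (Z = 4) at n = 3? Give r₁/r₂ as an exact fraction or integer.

2

r ∝ Z^-1 · n^2
r₁/r₂ = (2/4)^-1 · (3/3)^2 = 2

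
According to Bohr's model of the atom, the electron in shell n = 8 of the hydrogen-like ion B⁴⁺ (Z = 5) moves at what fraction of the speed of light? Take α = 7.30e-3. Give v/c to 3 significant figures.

v_n = Zαc/n, so v/c = Zα/n = 5 × 0.00730 / 8 = 0.00456

0.00456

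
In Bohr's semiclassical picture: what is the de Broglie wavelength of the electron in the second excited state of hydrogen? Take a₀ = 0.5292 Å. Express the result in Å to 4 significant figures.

9.975 Å

The Bohr quantisation condition is nλ = 2πr_n.
r_n = n²a₀/Z = 4.763 Å
λ = 2πr_n/n = 2π·4.763/3 = 9.975 Å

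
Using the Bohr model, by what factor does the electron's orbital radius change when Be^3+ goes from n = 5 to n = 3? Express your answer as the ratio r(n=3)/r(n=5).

r ∝ Z^-1 · n^2; with Z fixed, r ∝ n^2.
r(n=3)/r(n=5) = (3/5)^2 = 9/25

9/25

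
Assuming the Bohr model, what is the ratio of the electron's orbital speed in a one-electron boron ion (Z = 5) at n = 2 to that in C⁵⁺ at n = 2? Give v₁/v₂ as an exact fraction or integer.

5/6

v ∝ Z^1 · n^-1
v₁/v₂ = (5/6)^1 · (2/2)^-1 = 5/6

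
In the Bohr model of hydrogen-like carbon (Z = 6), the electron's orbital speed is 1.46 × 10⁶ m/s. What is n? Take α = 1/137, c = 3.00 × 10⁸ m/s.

v_n = Zαc/n ⇒ n = Zαc/v = 6 × 0.00730 × 3.00 × 10⁸ / 1.46 × 10⁶ ≈ 9.00
n = 9

9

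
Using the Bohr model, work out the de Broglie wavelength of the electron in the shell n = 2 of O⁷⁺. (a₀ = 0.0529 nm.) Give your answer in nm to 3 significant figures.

The Bohr quantisation condition is nλ = 2πr_n.
r_n = n²a₀/Z = 0.0265 nm
λ = 2πr_n/n = 2π·0.0265/2 = 0.0831 nm

0.0831 nm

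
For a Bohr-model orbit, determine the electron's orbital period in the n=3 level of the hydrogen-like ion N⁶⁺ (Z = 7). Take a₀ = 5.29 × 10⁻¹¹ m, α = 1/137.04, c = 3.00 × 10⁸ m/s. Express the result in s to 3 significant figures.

8.37 × 10⁻¹⁷ s

r = n²a₀/Z = 3²·5.29 × 10⁻¹¹/7 = 6.80 × 10⁻¹¹ m
v = Zαc/n = 7·0.00730·3.00 × 10⁸/3 = 5.11 × 10⁶ m/s
T = 2πr/v = 8.37 × 10⁻¹⁷ s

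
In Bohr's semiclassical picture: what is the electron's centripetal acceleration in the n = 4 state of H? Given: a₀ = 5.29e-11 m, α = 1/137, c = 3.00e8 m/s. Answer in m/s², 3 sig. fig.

r = n²a₀/Z = 8.46e-10 m, v = Zαc/n = 5.47e5 m/s
a = v²/r = (5.47e5)² / 8.46e-10 = 3.54e20 m/s²

3.54e20 m/s²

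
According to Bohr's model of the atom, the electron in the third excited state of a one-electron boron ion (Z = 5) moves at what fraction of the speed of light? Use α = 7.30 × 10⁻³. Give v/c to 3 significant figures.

0.00912

v_n = Zαc/n, so v/c = Zα/n = 5 × 0.00730 / 4 = 0.00912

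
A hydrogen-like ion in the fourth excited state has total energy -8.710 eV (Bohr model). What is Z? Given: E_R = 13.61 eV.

4

E_n = −E_R Z²/n² ⇒ Z² = −E_n n²/E_R = 8.710 × 5² / 13.61 ≈ 16.00
Z = 4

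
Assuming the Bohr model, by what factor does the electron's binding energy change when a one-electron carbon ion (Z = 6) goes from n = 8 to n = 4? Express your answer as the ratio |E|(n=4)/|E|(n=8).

4

|E| ∝ Z^2 · n^-2; with Z fixed, |E| ∝ n^-2.
|E|(n=4)/|E|(n=8) = (4/8)^-2 = 4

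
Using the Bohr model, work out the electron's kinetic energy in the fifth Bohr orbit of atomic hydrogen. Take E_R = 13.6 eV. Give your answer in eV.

For a Coulomb orbit the virial theorem gives K = −E_n.
E_n = −E_R·Z²/n², so K = E_R·Z²/n² = 13.6 × 1²/5² = 0.544 eV

0.544 eV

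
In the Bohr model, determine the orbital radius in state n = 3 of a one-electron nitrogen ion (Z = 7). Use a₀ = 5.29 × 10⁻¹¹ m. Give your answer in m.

r_n = n²a₀/Z = 3² × 5.29 × 10⁻¹¹ / 7
    = 9 × 5.29 × 10⁻¹¹ / 7 = 6.80 × 10⁻¹¹ m

6.80 × 10⁻¹¹ m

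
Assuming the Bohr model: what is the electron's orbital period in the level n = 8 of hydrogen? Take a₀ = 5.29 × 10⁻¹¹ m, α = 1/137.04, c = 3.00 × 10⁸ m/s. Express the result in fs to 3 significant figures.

77.7 fs

r = n²a₀/Z = 8²·5.29 × 10⁻¹¹/1 = 3.39 × 10⁻⁹ m
v = Zαc/n = 1·0.00730·3.00 × 10⁸/8 = 2.74 × 10⁵ m/s
T = 2πr/v = 7.77 × 10⁻¹⁴ s = 77.7 fs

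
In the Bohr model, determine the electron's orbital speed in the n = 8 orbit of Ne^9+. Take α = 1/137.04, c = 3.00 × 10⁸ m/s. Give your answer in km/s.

v_n = Zαc/n = 10 × 0.00730 × 3.00 × 10⁸ / 8
    = 2740 km/s

2740 km/s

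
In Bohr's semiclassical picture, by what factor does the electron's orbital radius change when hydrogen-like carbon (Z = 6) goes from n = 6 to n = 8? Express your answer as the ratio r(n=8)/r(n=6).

16/9

r ∝ Z^-1 · n^2; with Z fixed, r ∝ n^2.
r(n=8)/r(n=6) = (8/6)^2 = 16/9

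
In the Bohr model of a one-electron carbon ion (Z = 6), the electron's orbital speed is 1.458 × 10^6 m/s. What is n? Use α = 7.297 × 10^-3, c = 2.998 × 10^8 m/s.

v_n = Zαc/n ⇒ n = Zαc/v = 6 × 0.007297 × 2.998 × 10^8 / 1.458 × 10^6 ≈ 9.00
n = 9

9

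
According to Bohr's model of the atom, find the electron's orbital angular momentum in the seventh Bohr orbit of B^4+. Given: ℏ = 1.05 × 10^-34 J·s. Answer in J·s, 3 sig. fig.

7.35 × 10^-34 J·s

L_n = nℏ = 7 × 1.05 × 10^-34 = 7.35 × 10^-34 J·s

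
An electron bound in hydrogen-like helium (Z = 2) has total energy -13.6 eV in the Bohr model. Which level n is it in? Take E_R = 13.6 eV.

E_n = −E_R Z²/n² ⇒ n² = E_R Z²/(−E_n) = 13.6 × 2² / 13.6 ≈ 4.00
n = 2

2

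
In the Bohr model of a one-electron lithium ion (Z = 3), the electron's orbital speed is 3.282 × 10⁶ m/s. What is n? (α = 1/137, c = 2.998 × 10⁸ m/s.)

2

v_n = Zαc/n ⇒ n = Zαc/v = 3 × 0.007299 × 2.998 × 10⁸ / 3.282 × 10⁶ ≈ 2.00
n = 2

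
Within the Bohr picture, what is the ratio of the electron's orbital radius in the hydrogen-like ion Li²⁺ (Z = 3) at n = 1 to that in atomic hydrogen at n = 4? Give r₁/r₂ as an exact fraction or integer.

1/48

r ∝ Z^-1 · n^2
r₁/r₂ = (3/1)^-1 · (1/4)^2 = 1/48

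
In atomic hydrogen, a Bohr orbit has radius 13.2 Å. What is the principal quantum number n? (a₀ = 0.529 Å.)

5

r_n = n²a₀/Z ⇒ n² = rZ/a₀ = 13.2 × 1 / 0.529 ≈ 24.95
n = 5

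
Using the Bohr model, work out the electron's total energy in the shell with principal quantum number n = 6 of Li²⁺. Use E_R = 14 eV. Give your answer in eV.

E_n = −E_R·Z²/n² = −14 × 3²/6² = -3.5 eV

-3.5 eV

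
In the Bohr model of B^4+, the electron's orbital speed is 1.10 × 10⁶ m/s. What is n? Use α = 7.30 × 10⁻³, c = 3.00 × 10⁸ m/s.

10

v_n = Zαc/n ⇒ n = Zαc/v = 5 × 0.00730 × 3.00 × 10⁸ / 1.10 × 10⁶ ≈ 9.95
n = 10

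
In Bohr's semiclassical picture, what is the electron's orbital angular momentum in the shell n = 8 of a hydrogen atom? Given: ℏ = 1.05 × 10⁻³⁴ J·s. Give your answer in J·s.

L_n = nℏ = 8 × 1.05 × 10⁻³⁴ = 8.40 × 10⁻³⁴ J·s

8.40 × 10⁻³⁴ J·s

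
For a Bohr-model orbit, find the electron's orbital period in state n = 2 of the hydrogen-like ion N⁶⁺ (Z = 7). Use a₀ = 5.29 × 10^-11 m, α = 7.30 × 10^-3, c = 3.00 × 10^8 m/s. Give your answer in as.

24.8 as

r = n²a₀/Z = 2²·5.29 × 10^-11/7 = 3.02 × 10^-11 m
v = Zαc/n = 7·0.00730·3.00 × 10^8/2 = 7.67 × 10^6 m/s
T = 2πr/v = 2.48 × 10^-17 s = 24.8 as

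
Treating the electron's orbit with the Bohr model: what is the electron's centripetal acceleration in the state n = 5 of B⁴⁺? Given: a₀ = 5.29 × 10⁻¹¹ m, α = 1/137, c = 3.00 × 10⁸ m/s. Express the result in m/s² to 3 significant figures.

r = n²a₀/Z = 2.64 × 10⁻¹⁰ m, v = Zαc/n = 2.19 × 10⁶ m/s
a = v²/r = (2.19 × 10⁶)² / 2.64 × 10⁻¹⁰ = 1.81 × 10²² m/s²

1.81 × 10²² m/s²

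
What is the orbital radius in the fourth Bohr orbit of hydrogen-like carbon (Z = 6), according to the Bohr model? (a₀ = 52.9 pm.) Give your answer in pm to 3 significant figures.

141 pm

r_n = n²a₀/Z = 4² × 52.9 / 6
    = 16 × 52.9 / 6 = 141 pm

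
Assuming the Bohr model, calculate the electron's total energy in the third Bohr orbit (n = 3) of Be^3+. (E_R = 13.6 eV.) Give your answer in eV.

-24.2 eV

E_n = −E_R·Z²/n² = −13.6 × 4²/3² = -24.2 eV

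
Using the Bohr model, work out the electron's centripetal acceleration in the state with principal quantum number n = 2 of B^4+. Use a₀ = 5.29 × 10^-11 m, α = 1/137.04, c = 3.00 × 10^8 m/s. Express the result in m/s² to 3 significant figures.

7.08 × 10^23 m/s²

r = n²a₀/Z = 4.23 × 10^-11 m, v = Zαc/n = 5.47 × 10^6 m/s
a = v²/r = (5.47 × 10^6)² / 4.23 × 10^-11 = 7.08 × 10^23 m/s²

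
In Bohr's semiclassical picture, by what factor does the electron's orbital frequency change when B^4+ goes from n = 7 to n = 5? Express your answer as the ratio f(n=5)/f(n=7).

f ∝ Z^2 · n^-3; with Z fixed, f ∝ n^-3.
f(n=5)/f(n=7) = (5/7)^-3 = 343/125

343/125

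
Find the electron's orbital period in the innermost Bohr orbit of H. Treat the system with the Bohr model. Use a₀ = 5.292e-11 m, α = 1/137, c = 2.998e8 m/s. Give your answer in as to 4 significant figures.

151.9 as

r = n²a₀/Z = 1²·5.292e-11/1 = 5.292e-11 m
v = Zαc/n = 1·0.007299·2.998e8/1 = 2.188e6 m/s
T = 2πr/v = 1.519e-16 s = 151.9 as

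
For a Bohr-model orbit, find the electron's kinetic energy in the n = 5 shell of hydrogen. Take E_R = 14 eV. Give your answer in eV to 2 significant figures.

For a Coulomb orbit the virial theorem gives K = −E_n.
E_n = −E_R·Z²/n², so K = E_R·Z²/n² = 14 × 1²/5² = 0.56 eV

0.56 eV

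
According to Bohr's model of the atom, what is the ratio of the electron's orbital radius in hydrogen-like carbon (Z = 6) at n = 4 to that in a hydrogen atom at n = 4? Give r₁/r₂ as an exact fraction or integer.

r ∝ Z^-1 · n^2
r₁/r₂ = (6/1)^-1 · (4/4)^2 = 1/6

1/6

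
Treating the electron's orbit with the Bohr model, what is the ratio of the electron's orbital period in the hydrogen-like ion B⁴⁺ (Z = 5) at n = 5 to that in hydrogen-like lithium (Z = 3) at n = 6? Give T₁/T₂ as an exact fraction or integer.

5/24

T ∝ Z^-2 · n^3
T₁/T₂ = (5/3)^-2 · (5/6)^3 = 5/24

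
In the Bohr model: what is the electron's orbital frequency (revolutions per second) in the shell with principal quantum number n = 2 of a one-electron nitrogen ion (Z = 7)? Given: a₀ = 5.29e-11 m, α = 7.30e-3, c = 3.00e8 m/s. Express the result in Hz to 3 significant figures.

r = n²a₀/Z = 3.02e-11 m, v = Zαc/n = 7.67e6 m/s
f = v/(2πr) = 4.04e16 Hz

4.04e16 Hz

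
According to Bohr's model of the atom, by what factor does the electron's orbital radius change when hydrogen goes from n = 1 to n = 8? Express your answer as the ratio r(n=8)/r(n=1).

64

r ∝ Z^-1 · n^2; with Z fixed, r ∝ n^2.
r(n=8)/r(n=1) = (8/1)^2 = 64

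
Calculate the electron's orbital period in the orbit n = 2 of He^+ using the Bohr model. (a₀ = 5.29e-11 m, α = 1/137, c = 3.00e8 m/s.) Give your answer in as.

304 as

r = n²a₀/Z = 2²·5.29e-11/2 = 1.06e-10 m
v = Zαc/n = 2·0.00730·3.00e8/2 = 2.19e6 m/s
T = 2πr/v = 3.04e-16 s = 304 as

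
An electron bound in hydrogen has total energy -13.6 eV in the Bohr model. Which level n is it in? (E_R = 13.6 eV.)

1

E_n = −E_R Z²/n² ⇒ n² = E_R Z²/(−E_n) = 13.6 × 1² / 13.6 ≈ 1.00
n = 1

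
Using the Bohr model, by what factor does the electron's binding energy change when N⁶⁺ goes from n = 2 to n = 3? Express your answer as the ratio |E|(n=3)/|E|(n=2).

4/9

|E| ∝ Z^2 · n^-2; with Z fixed, |E| ∝ n^-2.
|E|(n=3)/|E|(n=2) = (3/2)^-2 = 4/9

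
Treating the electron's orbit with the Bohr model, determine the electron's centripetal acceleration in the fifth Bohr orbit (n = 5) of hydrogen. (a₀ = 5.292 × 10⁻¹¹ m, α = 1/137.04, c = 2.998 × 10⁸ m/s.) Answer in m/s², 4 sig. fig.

1.447 × 10²⁰ m/s²

r = n²a₀/Z = 1.323 × 10⁻⁹ m, v = Zαc/n = 4.375 × 10⁵ m/s
a = v²/r = (4.375 × 10⁵)² / 1.323 × 10⁻⁹ = 1.447 × 10²⁰ m/s²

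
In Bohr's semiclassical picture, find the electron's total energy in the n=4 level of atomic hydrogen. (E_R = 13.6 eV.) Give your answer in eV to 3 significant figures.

-0.850 eV

E_n = −E_R·Z²/n² = −13.6 × 1²/4² = -0.850 eV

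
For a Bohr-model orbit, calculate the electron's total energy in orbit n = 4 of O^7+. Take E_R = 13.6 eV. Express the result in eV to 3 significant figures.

-54.4 eV

E_n = −E_R·Z²/n² = −13.6 × 8²/4² = -54.4 eV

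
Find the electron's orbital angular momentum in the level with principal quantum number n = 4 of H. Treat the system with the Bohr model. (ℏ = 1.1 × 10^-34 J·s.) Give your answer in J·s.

4.4 × 10^-34 J·s

L_n = nℏ = 4 × 1.1 × 10^-34 = 4.4 × 10^-34 J·s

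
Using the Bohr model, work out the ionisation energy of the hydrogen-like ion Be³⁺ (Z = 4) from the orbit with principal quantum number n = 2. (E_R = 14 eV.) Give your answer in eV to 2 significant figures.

56 eV

E_n = −E_R·Z²/n² = −14 × 4²/2² eV = -56 eV
Ionisation energy = −E_n = 56 eV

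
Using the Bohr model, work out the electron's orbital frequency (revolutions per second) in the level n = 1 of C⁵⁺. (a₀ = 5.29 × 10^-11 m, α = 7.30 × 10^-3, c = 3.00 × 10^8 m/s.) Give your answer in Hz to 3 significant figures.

r = n²a₀/Z = 8.82 × 10^-12 m, v = Zαc/n = 1.31 × 10^7 m/s
f = v/(2πr) = 2.37 × 10^17 Hz

2.37 × 10^17 Hz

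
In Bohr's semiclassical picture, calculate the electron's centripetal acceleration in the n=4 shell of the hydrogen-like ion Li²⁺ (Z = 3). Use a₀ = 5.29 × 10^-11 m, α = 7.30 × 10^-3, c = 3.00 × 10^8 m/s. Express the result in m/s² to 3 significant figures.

r = n²a₀/Z = 2.82 × 10^-10 m, v = Zαc/n = 1.64 × 10^6 m/s
a = v²/r = (1.64 × 10^6)² / 2.82 × 10^-10 = 9.56 × 10^21 m/s²

9.56 × 10^21 m/s²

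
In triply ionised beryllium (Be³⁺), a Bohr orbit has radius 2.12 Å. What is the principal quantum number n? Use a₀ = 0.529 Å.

4

r_n = n²a₀/Z ⇒ n² = rZ/a₀ = 2.12 × 4 / 0.529 ≈ 16.03
n = 4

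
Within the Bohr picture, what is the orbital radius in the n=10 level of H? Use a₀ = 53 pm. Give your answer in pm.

5300 pm

r_n = n²a₀/Z = 10² × 53 / 1
    = 100 × 53 / 1 = 5300 pm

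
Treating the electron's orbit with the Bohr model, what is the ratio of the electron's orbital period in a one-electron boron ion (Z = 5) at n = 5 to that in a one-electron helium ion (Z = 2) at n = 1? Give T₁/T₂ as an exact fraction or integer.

20

T ∝ Z^-2 · n^3
T₁/T₂ = (5/2)^-2 · (5/1)^3 = 20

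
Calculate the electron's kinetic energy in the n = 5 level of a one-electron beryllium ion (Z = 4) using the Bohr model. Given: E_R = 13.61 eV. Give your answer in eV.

For a Coulomb orbit the virial theorem gives K = −E_n.
E_n = −E_R·Z²/n², so K = E_R·Z²/n² = 13.61 × 4²/5² = 8.710 eV

8.710 eV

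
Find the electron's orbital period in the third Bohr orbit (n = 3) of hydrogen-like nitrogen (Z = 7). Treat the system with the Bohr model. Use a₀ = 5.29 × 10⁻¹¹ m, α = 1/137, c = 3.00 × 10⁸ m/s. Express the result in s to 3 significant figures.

8.36 × 10⁻¹⁷ s

r = n²a₀/Z = 3²·5.29 × 10⁻¹¹/7 = 6.80 × 10⁻¹¹ m
v = Zαc/n = 7·0.00730·3.00 × 10⁸/3 = 5.11 × 10⁶ m/s
T = 2πr/v = 8.36 × 10⁻¹⁷ s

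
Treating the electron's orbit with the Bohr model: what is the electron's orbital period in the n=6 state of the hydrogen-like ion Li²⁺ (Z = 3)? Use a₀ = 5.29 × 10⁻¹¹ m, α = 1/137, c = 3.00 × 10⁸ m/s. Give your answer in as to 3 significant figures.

3640 as

r = n²a₀/Z = 6²·5.29 × 10⁻¹¹/3 = 6.35 × 10⁻¹⁰ m
v = Zαc/n = 3·0.00730·3.00 × 10⁸/6 = 1.09 × 10⁶ m/s
T = 2πr/v = 3.64 × 10⁻¹⁵ s = 3640 as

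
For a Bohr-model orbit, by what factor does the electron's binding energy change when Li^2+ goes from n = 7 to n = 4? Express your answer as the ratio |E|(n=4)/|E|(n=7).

|E| ∝ Z^2 · n^-2; with Z fixed, |E| ∝ n^-2.
|E|(n=4)/|E|(n=7) = (4/7)^-2 = 49/16

49/16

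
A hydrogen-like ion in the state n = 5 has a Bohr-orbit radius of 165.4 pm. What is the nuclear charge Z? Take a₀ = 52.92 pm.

r_n = n²a₀/Z ⇒ Z = n²a₀/r = 5² × 52.92 / 165.4 ≈ 8.00
Z = 8

8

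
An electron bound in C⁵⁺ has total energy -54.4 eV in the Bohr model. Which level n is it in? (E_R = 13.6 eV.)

3

E_n = −E_R Z²/n² ⇒ n² = E_R Z²/(−E_n) = 13.6 × 6² / 54.4 ≈ 9.00
n = 3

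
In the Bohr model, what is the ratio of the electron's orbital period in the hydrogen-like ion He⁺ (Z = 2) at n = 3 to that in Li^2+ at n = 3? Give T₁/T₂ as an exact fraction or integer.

T ∝ Z^-2 · n^3
T₁/T₂ = (2/3)^-2 · (3/3)^3 = 9/4

9/4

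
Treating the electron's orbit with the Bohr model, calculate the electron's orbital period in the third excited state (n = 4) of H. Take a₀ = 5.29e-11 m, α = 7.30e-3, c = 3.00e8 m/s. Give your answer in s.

9.71e-15 s

r = n²a₀/Z = 4²·5.29e-11/1 = 8.46e-10 m
v = Zαc/n = 1·0.00730·3.00e8/4 = 5.47e5 m/s
T = 2πr/v = 9.71e-15 s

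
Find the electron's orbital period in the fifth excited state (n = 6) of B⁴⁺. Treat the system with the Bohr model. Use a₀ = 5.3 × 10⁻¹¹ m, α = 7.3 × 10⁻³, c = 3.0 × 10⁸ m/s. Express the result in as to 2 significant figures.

r = n²a₀/Z = 6²·5.3 × 10⁻¹¹/5 = 3.8 × 10⁻¹⁰ m
v = Zαc/n = 5·0.0073·3.0 × 10⁸/6 = 1.8 × 10⁶ m/s
T = 2πr/v = 1.3 × 10⁻¹⁵ s = 1300 as

1300 as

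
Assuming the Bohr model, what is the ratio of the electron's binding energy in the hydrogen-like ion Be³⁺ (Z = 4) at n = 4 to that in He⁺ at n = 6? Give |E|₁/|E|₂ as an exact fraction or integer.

9

|E| ∝ Z^2 · n^-2
|E|₁/|E|₂ = (4/2)^2 · (4/6)^-2 = 9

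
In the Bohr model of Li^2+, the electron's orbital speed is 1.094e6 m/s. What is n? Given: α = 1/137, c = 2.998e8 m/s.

6

v_n = Zαc/n ⇒ n = Zαc/v = 3 × 0.007299 × 2.998e8 / 1.094e6 ≈ 6.00
n = 6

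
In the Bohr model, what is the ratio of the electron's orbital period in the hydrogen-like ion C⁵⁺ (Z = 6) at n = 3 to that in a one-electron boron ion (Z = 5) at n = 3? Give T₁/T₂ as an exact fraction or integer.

T ∝ Z^-2 · n^3
T₁/T₂ = (6/5)^-2 · (3/3)^3 = 25/36

25/36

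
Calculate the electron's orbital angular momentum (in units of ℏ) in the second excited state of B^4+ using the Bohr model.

L_n = nℏ, so L/ℏ = n = 3.

3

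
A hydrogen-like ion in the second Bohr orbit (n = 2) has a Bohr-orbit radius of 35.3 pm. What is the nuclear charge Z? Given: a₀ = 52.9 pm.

r_n = n²a₀/Z ⇒ Z = n²a₀/r = 2² × 52.9 / 35.3 ≈ 5.99
Z = 6

6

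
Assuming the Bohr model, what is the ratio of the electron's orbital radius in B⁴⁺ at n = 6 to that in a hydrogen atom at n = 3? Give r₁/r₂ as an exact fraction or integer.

r ∝ Z^-1 · n^2
r₁/r₂ = (5/1)^-1 · (6/3)^2 = 4/5

4/5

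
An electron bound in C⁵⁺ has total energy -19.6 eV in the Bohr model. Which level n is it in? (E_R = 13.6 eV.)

E_n = −E_R Z²/n² ⇒ n² = E_R Z²/(−E_n) = 13.6 × 6² / 19.6 ≈ 24.98
n = 5

5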